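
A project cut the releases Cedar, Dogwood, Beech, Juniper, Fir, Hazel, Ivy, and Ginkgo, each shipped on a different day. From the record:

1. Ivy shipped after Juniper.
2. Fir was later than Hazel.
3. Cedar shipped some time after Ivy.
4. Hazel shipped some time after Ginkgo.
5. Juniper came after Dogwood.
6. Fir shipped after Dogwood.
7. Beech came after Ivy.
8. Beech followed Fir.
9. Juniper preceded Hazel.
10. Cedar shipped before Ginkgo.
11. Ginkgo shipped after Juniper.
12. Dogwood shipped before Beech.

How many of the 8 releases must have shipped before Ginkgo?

Directly stated before Ginkgo: Cedar and Juniper.
Dogwood reaches Ginkgo via Dogwood → Juniper → Ginkgo.
Ivy reaches Ginkgo via Ivy → Cedar → Ginkgo.
No chain forces Hazel (or any of the others) ahead of Ginkgo.
That's Cedar, Dogwood, Ivy, and Juniper — 4 in all.

4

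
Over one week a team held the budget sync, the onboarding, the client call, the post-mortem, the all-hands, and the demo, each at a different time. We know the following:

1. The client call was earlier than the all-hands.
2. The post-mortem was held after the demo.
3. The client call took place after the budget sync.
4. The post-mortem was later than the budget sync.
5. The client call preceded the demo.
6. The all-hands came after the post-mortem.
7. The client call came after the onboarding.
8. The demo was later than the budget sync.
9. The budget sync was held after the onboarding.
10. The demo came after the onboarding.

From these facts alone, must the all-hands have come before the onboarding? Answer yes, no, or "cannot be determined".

Tracing the constraints gives the onboarding → the client call → the all-hands, so the onboarding must come before the all-hands.
That means the all-hands cannot be before the onboarding.

no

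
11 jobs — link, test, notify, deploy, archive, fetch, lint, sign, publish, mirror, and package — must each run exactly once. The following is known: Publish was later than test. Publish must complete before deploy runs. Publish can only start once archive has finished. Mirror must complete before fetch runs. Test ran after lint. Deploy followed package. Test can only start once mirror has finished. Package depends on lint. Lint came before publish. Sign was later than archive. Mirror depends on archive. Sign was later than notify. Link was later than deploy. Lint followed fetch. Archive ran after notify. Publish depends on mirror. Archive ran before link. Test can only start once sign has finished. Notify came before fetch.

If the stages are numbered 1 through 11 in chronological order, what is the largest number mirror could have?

4

Mirror must come before deploy, fetch, link, lint, package, publish, and test — 7 stages forced after it.
Everything else can be placed before mirror in some valid order, so mirror can sit as late as position 11 − 7 = 4.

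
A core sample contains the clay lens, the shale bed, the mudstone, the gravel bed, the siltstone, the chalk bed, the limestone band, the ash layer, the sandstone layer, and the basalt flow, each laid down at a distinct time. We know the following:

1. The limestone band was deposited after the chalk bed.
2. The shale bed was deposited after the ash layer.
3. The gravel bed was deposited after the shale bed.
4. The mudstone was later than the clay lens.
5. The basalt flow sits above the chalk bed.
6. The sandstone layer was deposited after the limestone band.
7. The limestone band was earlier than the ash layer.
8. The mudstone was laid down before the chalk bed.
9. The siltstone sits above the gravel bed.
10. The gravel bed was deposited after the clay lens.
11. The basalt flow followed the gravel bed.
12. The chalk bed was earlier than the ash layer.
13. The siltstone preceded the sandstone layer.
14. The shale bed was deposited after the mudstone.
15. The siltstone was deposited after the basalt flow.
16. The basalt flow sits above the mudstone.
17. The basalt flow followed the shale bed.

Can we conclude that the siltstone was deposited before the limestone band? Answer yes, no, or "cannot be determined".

no

Tracing the constraints gives the limestone band → the ash layer → the shale bed → the basalt flow → the siltstone, so the limestone band must come before the siltstone.
That means the siltstone cannot be before the limestone band.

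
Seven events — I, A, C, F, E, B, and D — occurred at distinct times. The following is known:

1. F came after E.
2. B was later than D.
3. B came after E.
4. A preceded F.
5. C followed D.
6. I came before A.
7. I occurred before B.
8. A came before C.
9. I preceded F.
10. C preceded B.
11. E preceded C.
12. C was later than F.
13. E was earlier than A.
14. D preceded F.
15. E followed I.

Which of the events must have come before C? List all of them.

A, D, E, F, I

Directly stated before C: A, D, E, and F.
I reaches C via I → A → C.
No chain forces B ahead of C.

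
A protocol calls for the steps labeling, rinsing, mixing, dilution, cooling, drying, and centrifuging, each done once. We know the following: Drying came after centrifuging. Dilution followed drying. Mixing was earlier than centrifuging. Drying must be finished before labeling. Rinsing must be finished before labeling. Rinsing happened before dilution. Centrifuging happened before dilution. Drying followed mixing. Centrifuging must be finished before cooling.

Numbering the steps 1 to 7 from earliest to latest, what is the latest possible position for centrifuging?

Centrifuging must come before cooling, dilution, drying, and labeling — 4 steps forced after it.
Everything else can be placed before centrifuging in some valid order, so centrifuging can sit as late as position 7 − 4 = 3.

3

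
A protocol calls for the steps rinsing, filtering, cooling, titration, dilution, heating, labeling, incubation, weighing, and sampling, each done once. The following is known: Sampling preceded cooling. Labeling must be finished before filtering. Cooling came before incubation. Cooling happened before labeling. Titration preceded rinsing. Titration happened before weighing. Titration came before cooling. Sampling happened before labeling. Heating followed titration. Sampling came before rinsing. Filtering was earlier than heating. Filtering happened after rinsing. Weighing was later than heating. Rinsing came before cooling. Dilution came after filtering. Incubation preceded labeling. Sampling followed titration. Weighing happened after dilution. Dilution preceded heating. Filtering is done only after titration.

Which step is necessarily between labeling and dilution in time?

Tracing the constraints gives labeling → filtering → dilution, so filtering sits after labeling and before dilution.
No other step is forced both after labeling and before dilution.

filtering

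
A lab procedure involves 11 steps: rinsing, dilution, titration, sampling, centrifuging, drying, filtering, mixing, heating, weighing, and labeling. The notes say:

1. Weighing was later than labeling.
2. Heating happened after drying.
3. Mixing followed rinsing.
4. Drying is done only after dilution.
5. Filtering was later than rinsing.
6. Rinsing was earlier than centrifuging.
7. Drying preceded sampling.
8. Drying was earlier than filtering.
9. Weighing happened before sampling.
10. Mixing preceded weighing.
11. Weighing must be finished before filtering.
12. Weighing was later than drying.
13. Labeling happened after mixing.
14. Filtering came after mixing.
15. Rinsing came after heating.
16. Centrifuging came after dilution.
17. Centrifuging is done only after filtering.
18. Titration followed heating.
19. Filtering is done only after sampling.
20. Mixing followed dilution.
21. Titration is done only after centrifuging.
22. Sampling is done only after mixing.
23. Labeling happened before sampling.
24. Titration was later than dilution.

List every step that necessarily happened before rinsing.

Directly stated before rinsing: heating.
Dilution reaches rinsing via dilution → drying → heating → rinsing.
Drying reaches rinsing via drying → heating → rinsing.

dilution, drying, heating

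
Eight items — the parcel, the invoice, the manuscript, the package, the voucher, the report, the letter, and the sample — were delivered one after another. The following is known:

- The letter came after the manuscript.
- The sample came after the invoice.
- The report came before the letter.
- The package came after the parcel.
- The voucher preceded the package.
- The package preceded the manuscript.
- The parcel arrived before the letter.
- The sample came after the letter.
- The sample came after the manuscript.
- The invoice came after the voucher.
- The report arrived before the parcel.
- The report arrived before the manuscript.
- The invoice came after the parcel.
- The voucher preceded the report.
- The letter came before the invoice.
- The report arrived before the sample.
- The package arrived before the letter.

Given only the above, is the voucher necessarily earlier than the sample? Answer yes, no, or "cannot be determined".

yes

Chain the constraints: the voucher → the report → the sample. Each link is directly stated, so the voucher comes before the sample.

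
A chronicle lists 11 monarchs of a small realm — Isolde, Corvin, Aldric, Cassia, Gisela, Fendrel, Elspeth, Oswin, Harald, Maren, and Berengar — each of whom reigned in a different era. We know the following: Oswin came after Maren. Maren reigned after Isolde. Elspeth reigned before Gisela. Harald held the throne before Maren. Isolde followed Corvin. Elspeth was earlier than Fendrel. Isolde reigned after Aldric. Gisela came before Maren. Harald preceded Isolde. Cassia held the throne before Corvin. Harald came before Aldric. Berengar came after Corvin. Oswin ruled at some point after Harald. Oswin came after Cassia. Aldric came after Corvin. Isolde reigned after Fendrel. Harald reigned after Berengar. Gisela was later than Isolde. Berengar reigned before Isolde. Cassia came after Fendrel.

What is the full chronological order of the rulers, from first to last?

The constraints fix every adjacent pair, so only one ordering works:
Elspeth → Fendrel → Cassia → Corvin → Berengar → Harald → Aldric → Isolde → Gisela → Maren → Oswin.

Elspeth, Fendrel, Cassia, Corvin, Berengar, Harald, Aldric, Isolde, Gisela, Maren, Oswin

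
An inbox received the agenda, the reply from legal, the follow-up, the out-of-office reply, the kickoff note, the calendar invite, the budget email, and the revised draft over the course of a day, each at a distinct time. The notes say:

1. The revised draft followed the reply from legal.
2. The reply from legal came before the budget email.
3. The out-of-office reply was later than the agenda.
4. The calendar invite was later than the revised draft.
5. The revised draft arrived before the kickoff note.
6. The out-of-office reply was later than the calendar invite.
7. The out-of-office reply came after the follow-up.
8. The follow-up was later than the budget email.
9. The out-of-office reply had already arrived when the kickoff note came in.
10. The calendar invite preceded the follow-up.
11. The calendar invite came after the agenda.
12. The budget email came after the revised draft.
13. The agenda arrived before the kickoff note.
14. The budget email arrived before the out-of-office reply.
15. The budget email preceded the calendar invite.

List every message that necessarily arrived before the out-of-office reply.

the agenda, the budget email, the calendar invite, the follow-up, the reply from legal, the revised draft

Directly stated before the out-of-office reply: the agenda, the budget email, the calendar invite, and the follow-up.
The reply from legal reaches the out-of-office reply via the reply from legal → the budget email → the out-of-office reply.
The revised draft reaches the out-of-office reply via the revised draft → the budget email → the out-of-office reply.
No chain forces the kickoff note ahead of the out-of-office reply.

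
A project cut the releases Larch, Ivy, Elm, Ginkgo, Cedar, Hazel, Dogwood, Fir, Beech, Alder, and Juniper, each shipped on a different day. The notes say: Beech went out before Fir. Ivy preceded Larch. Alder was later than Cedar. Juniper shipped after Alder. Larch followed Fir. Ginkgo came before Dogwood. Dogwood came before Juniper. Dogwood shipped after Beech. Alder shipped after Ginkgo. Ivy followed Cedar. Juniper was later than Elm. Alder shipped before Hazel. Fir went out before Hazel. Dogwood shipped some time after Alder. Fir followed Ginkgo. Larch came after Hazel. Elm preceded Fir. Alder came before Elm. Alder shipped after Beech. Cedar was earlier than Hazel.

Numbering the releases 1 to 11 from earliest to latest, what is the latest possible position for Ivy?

10

Ivy must come before Larch — 1 release forced after it.
Everything else can be placed before Ivy in some valid order, so Ivy can sit as late as position 11 − 1 = 10.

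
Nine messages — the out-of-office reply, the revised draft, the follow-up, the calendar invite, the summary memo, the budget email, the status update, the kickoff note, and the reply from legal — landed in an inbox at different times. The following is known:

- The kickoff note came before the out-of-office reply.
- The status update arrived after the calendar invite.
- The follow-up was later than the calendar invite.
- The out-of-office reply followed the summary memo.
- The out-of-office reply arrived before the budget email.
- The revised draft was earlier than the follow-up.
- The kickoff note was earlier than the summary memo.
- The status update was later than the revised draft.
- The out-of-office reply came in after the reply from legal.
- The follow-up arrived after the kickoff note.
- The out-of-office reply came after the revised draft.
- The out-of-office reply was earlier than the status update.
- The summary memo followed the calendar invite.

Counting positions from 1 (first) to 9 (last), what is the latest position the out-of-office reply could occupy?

7

The out-of-office reply must come before the budget email and the status update — 2 messages forced after it.
Everything else can be placed before the out-of-office reply in some valid order, so the out-of-office reply can sit as late as position 9 − 2 = 7.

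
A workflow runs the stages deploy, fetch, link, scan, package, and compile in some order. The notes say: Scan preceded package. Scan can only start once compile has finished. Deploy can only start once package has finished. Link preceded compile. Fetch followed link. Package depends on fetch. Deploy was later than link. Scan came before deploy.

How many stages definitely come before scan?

2

Directly stated before scan: compile.
Link reaches scan via link → compile → scan.
No chain forces package (or any of the others) ahead of scan.
That's compile and link — 2 in all.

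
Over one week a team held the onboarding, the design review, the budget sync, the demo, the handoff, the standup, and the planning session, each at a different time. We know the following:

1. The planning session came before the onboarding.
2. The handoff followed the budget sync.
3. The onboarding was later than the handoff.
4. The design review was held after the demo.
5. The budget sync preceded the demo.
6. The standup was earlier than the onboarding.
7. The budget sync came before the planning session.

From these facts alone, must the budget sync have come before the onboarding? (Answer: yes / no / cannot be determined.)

Chain the constraints: the budget sync → the planning session → the onboarding. Each link is directly stated, so the budget sync comes before the onboarding.

yes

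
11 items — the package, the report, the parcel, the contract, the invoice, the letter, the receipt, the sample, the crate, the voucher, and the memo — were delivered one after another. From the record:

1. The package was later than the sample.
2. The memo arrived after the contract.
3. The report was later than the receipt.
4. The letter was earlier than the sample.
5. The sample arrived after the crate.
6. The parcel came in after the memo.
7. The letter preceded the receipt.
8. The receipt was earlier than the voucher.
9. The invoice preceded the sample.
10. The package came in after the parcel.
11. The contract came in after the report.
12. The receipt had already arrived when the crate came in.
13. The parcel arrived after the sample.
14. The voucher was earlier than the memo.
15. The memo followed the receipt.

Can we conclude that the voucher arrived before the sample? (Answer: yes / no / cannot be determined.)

No chain of stated constraints runs from the voucher to the sample, and none runs from the sample to the voucher either.
So the relative order of the voucher and the sample is not fixed by the given facts.

cannot be determined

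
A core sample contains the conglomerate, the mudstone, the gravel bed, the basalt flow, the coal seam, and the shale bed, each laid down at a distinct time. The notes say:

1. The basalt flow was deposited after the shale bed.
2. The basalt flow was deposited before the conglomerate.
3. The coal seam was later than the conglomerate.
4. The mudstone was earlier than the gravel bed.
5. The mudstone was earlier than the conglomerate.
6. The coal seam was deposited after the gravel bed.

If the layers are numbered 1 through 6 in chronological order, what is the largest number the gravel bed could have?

The gravel bed must come before the coal seam — 1 layer forced after it.
Everything else can be placed before the gravel bed in some valid order, so the gravel bed can sit as late as position 6 − 1 = 5.

5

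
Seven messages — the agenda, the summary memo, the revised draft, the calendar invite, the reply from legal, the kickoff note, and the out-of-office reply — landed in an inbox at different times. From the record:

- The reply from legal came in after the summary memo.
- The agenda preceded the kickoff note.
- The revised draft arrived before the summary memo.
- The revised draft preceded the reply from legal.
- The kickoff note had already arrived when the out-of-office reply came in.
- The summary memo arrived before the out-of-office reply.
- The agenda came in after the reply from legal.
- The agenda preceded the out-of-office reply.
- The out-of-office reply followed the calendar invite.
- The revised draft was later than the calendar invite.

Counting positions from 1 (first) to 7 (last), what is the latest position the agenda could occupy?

5

The agenda must come before the kickoff note and the out-of-office reply — 2 messages forced after it.
Everything else can be placed before the agenda in some valid order, so the agenda can sit as late as position 7 − 2 = 5.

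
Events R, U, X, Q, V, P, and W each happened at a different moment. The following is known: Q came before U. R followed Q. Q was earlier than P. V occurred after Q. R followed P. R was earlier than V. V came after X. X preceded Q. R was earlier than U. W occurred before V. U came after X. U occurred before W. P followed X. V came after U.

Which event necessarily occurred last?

V

Every other event has a chain of constraints placing it before V, so V is last.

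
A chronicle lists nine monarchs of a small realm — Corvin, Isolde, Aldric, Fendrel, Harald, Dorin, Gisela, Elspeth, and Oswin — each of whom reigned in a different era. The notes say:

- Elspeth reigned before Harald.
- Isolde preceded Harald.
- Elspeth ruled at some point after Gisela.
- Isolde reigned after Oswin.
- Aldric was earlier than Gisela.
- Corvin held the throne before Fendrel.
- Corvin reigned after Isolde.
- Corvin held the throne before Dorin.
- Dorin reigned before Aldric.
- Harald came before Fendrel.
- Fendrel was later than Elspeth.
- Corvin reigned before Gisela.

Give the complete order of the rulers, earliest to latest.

Oswin, Isolde, Corvin, Dorin, Aldric, Gisela, Elspeth, Harald, Fendrel

The constraints fix every adjacent pair, so only one ordering works:
Oswin → Isolde → Corvin → Dorin → Aldric → Gisela → Elspeth → Harald → Fendrel.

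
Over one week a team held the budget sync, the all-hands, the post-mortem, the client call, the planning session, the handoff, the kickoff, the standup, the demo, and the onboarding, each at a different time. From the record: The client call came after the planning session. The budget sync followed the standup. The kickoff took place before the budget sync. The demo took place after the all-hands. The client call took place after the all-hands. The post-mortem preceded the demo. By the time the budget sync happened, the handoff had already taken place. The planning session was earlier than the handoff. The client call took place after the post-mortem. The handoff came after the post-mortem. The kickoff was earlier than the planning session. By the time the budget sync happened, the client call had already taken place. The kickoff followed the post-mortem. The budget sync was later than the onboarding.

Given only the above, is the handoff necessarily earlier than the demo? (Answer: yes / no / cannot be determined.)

cannot be determined

No chain of stated constraints runs from the handoff to the demo, and none runs from the demo to the handoff either.
So the relative order of the handoff and the demo is not fixed by the given facts.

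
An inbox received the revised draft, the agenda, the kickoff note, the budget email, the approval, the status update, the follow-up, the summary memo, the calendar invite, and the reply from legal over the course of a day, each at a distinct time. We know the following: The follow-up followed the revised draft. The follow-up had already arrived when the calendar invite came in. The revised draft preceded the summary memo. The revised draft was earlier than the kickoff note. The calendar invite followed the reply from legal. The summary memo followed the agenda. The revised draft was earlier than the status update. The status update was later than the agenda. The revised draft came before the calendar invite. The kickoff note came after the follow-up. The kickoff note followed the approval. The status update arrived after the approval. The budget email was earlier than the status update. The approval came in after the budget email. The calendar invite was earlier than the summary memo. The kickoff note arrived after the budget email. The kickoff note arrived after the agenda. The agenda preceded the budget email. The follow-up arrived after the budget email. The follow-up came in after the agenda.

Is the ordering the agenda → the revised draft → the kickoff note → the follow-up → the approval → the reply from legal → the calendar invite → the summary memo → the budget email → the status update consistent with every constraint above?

The constraints require the budget email before the approval, but in the proposed sequence the approval appears ahead of the budget email. That one violation is enough.

no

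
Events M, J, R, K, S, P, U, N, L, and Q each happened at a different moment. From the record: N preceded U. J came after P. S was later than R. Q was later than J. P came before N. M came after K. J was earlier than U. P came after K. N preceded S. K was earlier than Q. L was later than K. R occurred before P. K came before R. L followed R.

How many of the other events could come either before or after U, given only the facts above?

4

Forced before U: J, K, N, P, and R.
That leaves L, M, Q, and S with no forced order relative to U — 4.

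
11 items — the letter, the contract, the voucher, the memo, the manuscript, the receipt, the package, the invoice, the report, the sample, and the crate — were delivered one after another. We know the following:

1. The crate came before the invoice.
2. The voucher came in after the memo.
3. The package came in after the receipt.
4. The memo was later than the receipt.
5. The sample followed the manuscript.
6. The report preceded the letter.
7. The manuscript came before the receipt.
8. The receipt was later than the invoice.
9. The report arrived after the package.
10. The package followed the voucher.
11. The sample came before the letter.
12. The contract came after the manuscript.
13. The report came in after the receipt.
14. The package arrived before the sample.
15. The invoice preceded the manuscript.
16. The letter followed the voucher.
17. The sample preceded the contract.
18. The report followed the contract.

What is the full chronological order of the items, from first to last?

The constraints fix every adjacent pair, so only one ordering works:
the crate → the invoice → the manuscript → the receipt → the memo → the voucher → the package → the sample → the contract → the report → the letter.

the crate, the invoice, the manuscript, the receipt, the memo, the voucher, the package, the sample, the contract, the report, the letter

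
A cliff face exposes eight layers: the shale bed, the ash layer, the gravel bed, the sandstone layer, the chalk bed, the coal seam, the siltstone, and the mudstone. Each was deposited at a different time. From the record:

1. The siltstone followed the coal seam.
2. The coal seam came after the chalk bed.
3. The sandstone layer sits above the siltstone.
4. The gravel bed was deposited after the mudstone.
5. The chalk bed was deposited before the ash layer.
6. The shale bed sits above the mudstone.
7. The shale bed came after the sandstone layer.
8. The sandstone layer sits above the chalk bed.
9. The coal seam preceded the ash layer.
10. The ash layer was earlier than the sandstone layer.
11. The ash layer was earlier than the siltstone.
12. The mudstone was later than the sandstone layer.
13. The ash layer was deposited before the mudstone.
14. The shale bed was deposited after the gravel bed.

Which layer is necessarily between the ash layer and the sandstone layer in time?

the siltstone

Tracing the constraints gives the ash layer → the siltstone → the sandstone layer, so the siltstone sits after the ash layer and before the sandstone layer.
No other layer is forced both after the ash layer and before the sandstone layer.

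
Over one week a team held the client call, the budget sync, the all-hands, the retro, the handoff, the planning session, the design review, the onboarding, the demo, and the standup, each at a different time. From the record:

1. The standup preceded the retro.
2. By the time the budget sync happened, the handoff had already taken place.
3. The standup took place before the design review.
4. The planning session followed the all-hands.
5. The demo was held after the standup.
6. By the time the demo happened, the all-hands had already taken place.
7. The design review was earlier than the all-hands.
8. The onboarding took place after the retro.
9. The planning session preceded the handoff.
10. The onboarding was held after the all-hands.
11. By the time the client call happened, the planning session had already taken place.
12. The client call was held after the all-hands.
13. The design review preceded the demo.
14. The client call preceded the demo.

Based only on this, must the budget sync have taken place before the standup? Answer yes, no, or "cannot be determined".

no

Tracing the constraints gives the standup → the design review → the all-hands → the planning session → the handoff → the budget sync, so the standup must come before the budget sync.
That means the budget sync cannot be before the standup.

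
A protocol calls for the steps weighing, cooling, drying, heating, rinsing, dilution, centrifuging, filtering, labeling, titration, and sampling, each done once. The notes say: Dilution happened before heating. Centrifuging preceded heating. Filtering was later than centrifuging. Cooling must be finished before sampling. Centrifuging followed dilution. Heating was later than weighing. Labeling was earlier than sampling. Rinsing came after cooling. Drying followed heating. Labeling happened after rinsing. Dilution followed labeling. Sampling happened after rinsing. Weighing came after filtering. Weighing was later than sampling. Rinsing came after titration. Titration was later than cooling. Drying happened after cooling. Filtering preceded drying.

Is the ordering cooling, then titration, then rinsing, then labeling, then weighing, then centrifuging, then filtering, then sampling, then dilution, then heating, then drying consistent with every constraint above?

The constraints require dilution before centrifuging, but in the proposed sequence centrifuging appears ahead of dilution. That one violation is enough.

no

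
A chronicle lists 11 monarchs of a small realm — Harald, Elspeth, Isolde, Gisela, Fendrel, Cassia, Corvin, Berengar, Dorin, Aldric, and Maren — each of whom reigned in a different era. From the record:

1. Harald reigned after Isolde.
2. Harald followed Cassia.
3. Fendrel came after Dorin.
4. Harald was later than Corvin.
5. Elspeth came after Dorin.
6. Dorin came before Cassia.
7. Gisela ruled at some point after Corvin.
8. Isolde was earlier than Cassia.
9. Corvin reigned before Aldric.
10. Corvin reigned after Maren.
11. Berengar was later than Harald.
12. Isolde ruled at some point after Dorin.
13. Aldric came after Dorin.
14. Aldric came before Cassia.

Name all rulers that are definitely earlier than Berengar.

Aldric, Cassia, Corvin, Dorin, Harald, Isolde, Maren

Directly stated before Berengar: Harald.
Aldric reaches Berengar via Aldric → Cassia → Harald → Berengar.
Cassia reaches Berengar via Cassia → Harald → Berengar.
Corvin reaches Berengar via Corvin → Harald → Berengar.
Likewise Dorin, Isolde, and Maren each reach Berengar by chaining the stated constraints.
No chain forces Elspeth (or any of the others) ahead of Berengar.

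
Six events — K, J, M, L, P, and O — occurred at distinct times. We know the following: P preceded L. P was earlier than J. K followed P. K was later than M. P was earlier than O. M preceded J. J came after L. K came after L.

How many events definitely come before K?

Directly stated before K: L, M, and P.
No chain forces J (or any of the others) ahead of K.
That's L, M, and P — 3 in all.

3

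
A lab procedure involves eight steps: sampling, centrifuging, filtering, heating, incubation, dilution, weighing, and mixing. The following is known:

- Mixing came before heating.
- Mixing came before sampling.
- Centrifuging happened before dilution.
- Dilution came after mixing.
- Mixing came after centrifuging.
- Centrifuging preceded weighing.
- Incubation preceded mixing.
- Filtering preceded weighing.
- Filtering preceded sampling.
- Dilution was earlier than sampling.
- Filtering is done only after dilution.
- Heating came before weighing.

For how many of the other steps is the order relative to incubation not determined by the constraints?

Forced after incubation: dilution, filtering, heating, mixing, sampling, and weighing.
That leaves centrifuging with no forced order relative to incubation — 1.

1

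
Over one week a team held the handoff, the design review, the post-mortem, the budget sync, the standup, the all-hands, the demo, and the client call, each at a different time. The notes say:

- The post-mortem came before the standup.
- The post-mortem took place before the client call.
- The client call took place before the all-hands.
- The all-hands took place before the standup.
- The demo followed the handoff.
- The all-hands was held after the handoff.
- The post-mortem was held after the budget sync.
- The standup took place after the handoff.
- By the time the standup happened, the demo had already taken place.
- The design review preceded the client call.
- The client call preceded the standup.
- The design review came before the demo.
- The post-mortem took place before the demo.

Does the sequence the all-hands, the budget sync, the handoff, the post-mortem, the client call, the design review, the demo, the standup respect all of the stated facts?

The constraints require the handoff before the all-hands, but in the proposed sequence the all-hands appears ahead of the handoff. That one violation is enough.

no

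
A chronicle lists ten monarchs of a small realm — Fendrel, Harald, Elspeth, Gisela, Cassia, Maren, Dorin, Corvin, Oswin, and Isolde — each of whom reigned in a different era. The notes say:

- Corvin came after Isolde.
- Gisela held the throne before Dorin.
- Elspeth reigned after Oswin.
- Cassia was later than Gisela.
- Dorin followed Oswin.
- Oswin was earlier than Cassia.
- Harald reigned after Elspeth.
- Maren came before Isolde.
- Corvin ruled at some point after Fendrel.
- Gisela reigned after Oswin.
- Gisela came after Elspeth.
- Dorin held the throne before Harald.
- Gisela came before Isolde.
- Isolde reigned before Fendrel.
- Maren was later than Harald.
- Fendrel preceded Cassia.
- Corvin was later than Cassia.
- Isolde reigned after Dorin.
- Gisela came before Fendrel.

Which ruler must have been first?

Oswin has a chain of constraints placing them before every other ruler, so Oswin must be first.

Oswin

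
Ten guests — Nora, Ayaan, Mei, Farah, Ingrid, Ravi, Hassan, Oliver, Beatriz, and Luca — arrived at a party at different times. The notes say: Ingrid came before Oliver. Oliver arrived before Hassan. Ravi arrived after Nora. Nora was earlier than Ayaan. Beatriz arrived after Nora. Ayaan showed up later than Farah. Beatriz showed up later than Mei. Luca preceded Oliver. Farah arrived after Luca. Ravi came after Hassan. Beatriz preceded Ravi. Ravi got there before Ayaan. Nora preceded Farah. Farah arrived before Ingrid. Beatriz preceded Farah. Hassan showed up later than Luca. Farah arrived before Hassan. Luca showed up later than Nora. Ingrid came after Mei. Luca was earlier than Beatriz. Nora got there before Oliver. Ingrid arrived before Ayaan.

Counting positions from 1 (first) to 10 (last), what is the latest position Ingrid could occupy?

Ingrid must come before Ayaan, Hassan, Oliver, and Ravi — 4 guests forced after them.
Everything else can be placed before Ingrid in some valid order, so Ingrid can sit as late as position 10 − 4 = 6.

6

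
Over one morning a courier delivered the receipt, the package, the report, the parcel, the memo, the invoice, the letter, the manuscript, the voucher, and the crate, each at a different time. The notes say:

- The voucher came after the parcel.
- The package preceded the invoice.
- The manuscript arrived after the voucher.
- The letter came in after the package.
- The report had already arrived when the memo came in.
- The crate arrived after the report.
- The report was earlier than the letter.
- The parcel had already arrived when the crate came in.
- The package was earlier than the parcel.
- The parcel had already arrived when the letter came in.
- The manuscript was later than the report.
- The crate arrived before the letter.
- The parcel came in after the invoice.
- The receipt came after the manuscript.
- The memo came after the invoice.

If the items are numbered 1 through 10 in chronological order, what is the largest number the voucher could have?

8

The voucher must come before the manuscript and the receipt — 2 items forced after it.
Everything else can be placed before the voucher in some valid order, so the voucher can sit as late as position 10 − 2 = 8.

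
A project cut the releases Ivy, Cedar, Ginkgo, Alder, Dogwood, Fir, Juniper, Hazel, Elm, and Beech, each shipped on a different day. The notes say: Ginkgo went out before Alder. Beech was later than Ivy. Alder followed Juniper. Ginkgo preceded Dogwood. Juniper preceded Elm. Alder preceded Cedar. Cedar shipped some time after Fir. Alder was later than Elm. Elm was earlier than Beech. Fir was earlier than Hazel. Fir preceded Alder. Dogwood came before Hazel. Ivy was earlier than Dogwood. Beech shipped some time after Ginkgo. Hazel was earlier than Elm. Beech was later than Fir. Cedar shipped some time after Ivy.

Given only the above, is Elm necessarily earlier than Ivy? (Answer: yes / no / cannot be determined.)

Tracing the constraints gives Ivy → Dogwood → Hazel → Elm, so Ivy must come before Elm.
That means Elm cannot be before Ivy.

no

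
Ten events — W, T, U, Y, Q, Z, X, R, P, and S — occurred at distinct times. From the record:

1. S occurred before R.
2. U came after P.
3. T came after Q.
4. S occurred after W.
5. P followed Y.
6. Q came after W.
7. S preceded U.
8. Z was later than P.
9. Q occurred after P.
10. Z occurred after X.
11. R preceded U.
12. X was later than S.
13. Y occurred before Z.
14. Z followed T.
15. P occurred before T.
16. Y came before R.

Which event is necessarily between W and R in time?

Tracing the constraints gives W → S → R, so S sits after W and before R.
No other event is forced both after W and before R.

S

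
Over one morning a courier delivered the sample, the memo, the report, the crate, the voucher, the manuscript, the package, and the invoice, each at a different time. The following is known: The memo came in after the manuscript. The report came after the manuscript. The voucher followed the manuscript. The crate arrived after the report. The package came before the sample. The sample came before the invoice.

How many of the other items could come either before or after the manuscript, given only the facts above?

Forced after the manuscript: the crate, the memo, the report, and the voucher.
That leaves the invoice, the package, and the sample with no forced order relative to the manuscript — 3.

3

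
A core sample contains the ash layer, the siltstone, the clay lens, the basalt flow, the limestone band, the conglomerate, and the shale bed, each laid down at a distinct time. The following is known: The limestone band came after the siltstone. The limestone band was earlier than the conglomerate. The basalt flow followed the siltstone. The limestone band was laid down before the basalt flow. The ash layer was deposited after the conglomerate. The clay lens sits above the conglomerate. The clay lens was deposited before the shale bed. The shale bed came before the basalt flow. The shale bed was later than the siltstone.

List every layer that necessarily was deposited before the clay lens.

Directly stated before the clay lens: the conglomerate.
The limestone band reaches the clay lens via the limestone band → the conglomerate → the clay lens.
The siltstone reaches the clay lens via the siltstone → the limestone band → the conglomerate → the clay lens.
No chain forces the shale bed (or any of the others) ahead of the clay lens.

the conglomerate, the limestone band, the siltstone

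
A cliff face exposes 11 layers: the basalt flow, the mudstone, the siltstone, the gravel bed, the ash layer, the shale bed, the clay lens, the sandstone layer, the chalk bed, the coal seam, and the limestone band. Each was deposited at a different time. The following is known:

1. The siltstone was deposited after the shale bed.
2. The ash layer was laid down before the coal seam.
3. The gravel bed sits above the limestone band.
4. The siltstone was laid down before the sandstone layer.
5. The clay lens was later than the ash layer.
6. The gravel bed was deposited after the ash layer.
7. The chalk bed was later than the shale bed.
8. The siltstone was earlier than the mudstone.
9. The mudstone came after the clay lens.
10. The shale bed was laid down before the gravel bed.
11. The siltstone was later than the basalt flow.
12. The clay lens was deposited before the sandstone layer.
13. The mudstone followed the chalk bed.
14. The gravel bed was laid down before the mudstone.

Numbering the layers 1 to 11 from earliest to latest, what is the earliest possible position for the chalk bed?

2

The shale bed must come before the chalk bed — 1 forced predecessor.
Nothing else is forced ahead of the chalk bed, so its earliest slot is position 1 + 1 = 2.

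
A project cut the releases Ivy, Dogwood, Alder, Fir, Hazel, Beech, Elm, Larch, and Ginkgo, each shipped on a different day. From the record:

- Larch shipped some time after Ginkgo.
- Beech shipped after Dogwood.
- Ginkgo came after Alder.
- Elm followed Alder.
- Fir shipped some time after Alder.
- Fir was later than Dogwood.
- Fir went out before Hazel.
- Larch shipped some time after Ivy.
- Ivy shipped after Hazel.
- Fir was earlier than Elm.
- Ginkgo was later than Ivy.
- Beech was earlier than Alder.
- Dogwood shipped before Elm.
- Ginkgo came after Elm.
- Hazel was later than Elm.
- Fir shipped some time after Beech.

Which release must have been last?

Every other release has a chain of constraints placing it before Larch, so Larch is last.

Larch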